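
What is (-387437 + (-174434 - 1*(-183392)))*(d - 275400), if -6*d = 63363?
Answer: 216460088159/2 ≈ 1.0823e+11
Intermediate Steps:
d = -21121/2 (d = -⅙*63363 = -21121/2 ≈ -10561.)
(-387437 + (-174434 - 1*(-183392)))*(d - 275400) = (-387437 + (-174434 - 1*(-183392)))*(-21121/2 - 275400) = (-387437 + (-174434 + 183392))*(-571921/2) = (-387437 + 8958)*(-571921/2) = -378479*(-571921/2) = 216460088159/2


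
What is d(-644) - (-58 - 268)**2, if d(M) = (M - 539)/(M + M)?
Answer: -19554615/184 ≈ -1.0628e+5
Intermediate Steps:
d(M) = (-539 + M)/(2*M) (d(M) = (-539 + M)/((2*M)) = (-539 + M)*(1/(2*M)) = (-539 + M)/(2*M))
d(-644) - (-58 - 268)**2 = (1/2)*(-539 - 644)/(-644) - (-58 - 268)**2 = (1/2)*(-1/644)*(-1183) - 1*(-326)**2 = 169/184 - 1*106276 = 169/184 - 106276 = -19554615/184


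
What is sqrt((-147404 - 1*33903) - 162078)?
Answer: I*sqrt(343385) ≈ 585.99*I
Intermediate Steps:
sqrt((-147404 - 1*33903) - 162078) = sqrt((-147404 - 33903) - 162078) = sqrt(-181307 - 162078) = sqrt(-343385) = I*sqrt(343385)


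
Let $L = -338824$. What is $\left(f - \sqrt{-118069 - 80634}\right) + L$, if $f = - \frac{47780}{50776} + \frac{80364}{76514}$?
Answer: $- \frac{164544522624549}{485634358} - i \sqrt{198703} \approx -3.3882 \cdot 10^{5} - 445.76 i$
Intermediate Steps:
$f = \frac{53090443}{485634358}$ ($f = \left(-47780\right) \frac{1}{50776} + 80364 \cdot \frac{1}{76514} = - \frac{11945}{12694} + \frac{40182}{38257} = \frac{53090443}{485634358} \approx 0.10932$)
$\left(f - \sqrt{-118069 - 80634}\right) + L = \left(\frac{53090443}{485634358} - \sqrt{-118069 - 80634}\right) - 338824 = \left(\frac{53090443}{485634358} - \sqrt{-198703}\right) - 338824 = \left(\frac{53090443}{485634358} - i \sqrt{198703}\right) - 338824 = - \frac{164544522624549}{485634358} - i \sqrt{198703}$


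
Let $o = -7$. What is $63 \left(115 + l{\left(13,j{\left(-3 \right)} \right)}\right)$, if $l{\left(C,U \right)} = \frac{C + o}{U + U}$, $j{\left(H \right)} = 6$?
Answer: $\frac{14553}{2} \approx 7276.5$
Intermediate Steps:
$l{\left(C,U \right)} = \frac{-7 + C}{2 U}$ ($l{\left(C,U \right)} = \frac{C - 7}{U + U} = \frac{-7 + C}{2 U}$)
$63 \left(115 + l{\left(13,j{\left(-3 \right)} \right)}\right) = 63 \left(115 + \frac{-7 + 13}{2 \cdot 6}\right) = 63 \left(115 + \frac{1}{2} \cdot \frac{1}{6} \cdot 6\right) = 63 \left(115 + \frac{1}{2}\right) = 63 \cdot \frac{231}{2} = \frac{14553}{2}$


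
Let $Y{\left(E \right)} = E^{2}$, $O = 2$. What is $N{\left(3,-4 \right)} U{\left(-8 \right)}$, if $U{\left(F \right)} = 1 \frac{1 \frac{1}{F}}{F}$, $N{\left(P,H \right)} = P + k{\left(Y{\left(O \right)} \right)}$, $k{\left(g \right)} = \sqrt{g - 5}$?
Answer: $\frac{3}{64} + \frac{i}{64} \approx 0.046875 + 0.015625 i$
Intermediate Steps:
$k{\left(g \right)} = \sqrt{-5 + g}$
$N{\left(P,H \right)} = i + P$ ($N{\left(P,H \right)} = P + \sqrt{-5 + 2^{2}} = P + \sqrt{-5 + 4} = P + \sqrt{-1} = P + i = i + P$)
$U{\left(F \right)} = \frac{1}{F^{2}}$ ($U{\left(F \right)} = 1 \frac{1}{F F} = 1 \frac{1}{F^{2}} = \frac{1}{F^{2}}$)
$N{\left(3,-4 \right)} U{\left(-8 \right)} = \frac{i + 3}{64} = \left(3 + i\right) \frac{1}{64} = \frac{3}{64} + \frac{i}{64}$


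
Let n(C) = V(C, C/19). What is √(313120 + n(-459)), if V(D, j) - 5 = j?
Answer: 2*√28257351/19 ≈ 559.55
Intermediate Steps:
V(D, j) = 5 + j
n(C) = 5 + C/19
√(313120 + n(-459)) = √(313120 + (5 + (1/19)*(-459))) = √(313120 + (5 - 459/19)) = √(313120 - 364/19) = √(5948916/19) = 2*√28257351/19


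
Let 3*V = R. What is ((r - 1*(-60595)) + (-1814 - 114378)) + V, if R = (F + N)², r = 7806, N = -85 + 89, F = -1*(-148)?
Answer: -120269/3 ≈ -40090.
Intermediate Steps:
F = 148
N = 4
R = 23104 (R = (148 + 4)² = 152² = 23104)
V = 23104/3 (V = (⅓)*23104 = 23104/3 ≈ 7701.3)
((r - 1*(-60595)) + (-1814 - 114378)) + V = ((7806 - 1*(-60595)) + (-1814 - 114378)) + 23104/3 = ((7806 + 60595) - 116192) + 23104/3 = (68401 - 116192) + 23104/3 = -47791 + 23104/3 = -120269/3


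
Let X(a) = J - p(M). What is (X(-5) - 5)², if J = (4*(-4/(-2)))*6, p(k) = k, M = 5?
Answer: 1444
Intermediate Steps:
J = 48 (J = (4*(-4*(-½)))*6 = (4*2)*6 = 8*6 = 48)
X(a) = 43 (X(a) = 48 - 1*5 = 48 - 5 = 43)
(X(-5) - 5)² = (43 - 5)² = 38² = 1444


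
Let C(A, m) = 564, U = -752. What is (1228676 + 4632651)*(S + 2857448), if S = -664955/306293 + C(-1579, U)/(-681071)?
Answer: 3493843251698514568093649/208607279803 ≈ 1.6748e+13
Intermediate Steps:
S = -453054316057/208607279803 (S = -664955/306293 + 564/(-681071) = -664955*1/306293 + 564*(-1/681071) = -664955/306293 - 564/681071 = -453054316057/208607279803 ≈ -2.1718)
(1228676 + 4632651)*(S + 2857448) = (1228676 + 4632651)*(-453054316057/208607279803 + 2857448) = 5861327*(596084001404206687/208607279803) = 3493843251698514568093649/208607279803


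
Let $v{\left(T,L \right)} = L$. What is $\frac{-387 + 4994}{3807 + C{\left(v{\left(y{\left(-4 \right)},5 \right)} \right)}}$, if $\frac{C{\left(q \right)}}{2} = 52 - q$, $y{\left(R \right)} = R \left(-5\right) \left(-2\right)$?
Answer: $\frac{4607}{3901} \approx 1.181$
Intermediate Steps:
$y{\left(R \right)} = 10 R$ ($y{\left(R \right)} = - 5 R \left(-2\right) = 10 R$)
$C{\left(q \right)} = 104 - 2 q$ ($C{\left(q \right)} = 2 \left(52 - q\right) = 104 - 2 q$)
$\frac{-387 + 4994}{3807 + C{\left(v{\left(y{\left(-4 \right)},5 \right)} \right)}} = \frac{-387 + 4994}{3807 + \left(104 - 10\right)} = \frac{4607}{3807 + \left(104 - 10\right)} = \frac{4607}{3807 + 94} = \frac{4607}{3901}$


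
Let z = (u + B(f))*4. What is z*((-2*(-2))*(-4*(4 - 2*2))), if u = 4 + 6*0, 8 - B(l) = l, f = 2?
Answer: 0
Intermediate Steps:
B(l) = 8 - l
u = 4 (u = 4 + 0 = 4)
z = 40 (z = (4 + (8 - 1*2))*4 = (4 + (8 - 2))*4 = (4 + 6)*4 = 10*4 = 40)
z*((-2*(-2))*(-4*(4 - 2*2))) = 40*((-2*(-2))*(-4*(4 - 2*2))) = 40*(4*(-4*(4 - 4))) = 40*(4*(-4*0)) = 40*(4*0) = 40*0 = 0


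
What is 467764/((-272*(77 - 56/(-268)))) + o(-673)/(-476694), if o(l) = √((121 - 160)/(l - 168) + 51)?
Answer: -7835047/351764 - √530/1536014 ≈ -22.274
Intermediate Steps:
o(l) = √(51 - 39/(-168 + l)) (o(l) = √(-39/(-168 + l) + 51) = √(51 - 39/(-168 + l)))
467764/((-272*(77 - 56/(-268)))) + o(-673)/(-476694) = 467764/((-272*(77 - 56/(-268)))) + √(51 - 39/(-168 - 673))/(-476694) = 467764/((-272*(77 - 56*(-1/268)))) + √(51 - 39/(-841))*(-1/476694) = 467764/((-272*(77 + 14/67))) + √(51 - 39*(-1/841))*(-1/476694) = 467764/((-272*5173/67)) + √(51 + 39/841)*(-1/476694) = 467764/(-1407056/67) + √(42930/841)*(-1/476694) = 467764*(-67/1407056) + (9*√530/29)*(-1/476694) = -7835047/351764 - √530/1536014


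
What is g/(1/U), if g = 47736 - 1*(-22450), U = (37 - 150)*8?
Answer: -63448144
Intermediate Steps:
U = -904 (U = -113*8 = -904)
g = 70186 (g = 47736 + 22450 = 70186)
g/(1/U) = 70186/(1/(-904)) = 70186/(-1/904) = 70186*(-904) = -63448144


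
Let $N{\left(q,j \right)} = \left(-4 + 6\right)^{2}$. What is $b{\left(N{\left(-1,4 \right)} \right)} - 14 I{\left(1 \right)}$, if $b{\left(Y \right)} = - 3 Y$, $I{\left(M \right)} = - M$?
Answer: $2$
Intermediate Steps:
$N{\left(q,j \right)} = 4$ ($N{\left(q,j \right)} = 2^{2} = 4$)
$b{\left(N{\left(-1,4 \right)} \right)} - 14 I{\left(1 \right)} = \left(-3\right) 4 - 14 \left(\left(-1\right) 1\right) = -12 - -14 = -12 + 14 = 2$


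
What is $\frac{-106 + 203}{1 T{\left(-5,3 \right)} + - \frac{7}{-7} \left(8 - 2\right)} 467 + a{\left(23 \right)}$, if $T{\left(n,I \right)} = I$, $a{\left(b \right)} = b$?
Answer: $\frac{45506}{9} \approx 5056.2$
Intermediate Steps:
$\frac{-106 + 203}{1 T{\left(-5,3 \right)} + - \frac{7}{-7} \left(8 - 2\right)} 467 + a{\left(23 \right)} = \frac{-106 + 203}{1 \cdot 3 + - \frac{7}{-7} \left(8 - 2\right)} 467 + 23 = \frac{97}{3 + \left(-7\right) \left(- \frac{1}{7}\right) 6} \cdot 467 + 23 = \frac{97}{3 + 1 \cdot 6} \cdot 467 + 23 = \frac{97}{3 + 6} \cdot 467 + 23 = \frac{97}{9} \cdot 467 + 23 = \frac{45299}{9} + 23 = \frac{45506}{9}$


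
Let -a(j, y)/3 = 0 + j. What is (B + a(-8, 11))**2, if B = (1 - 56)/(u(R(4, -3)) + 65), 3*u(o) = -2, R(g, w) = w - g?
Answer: 19954089/37249 ≈ 535.69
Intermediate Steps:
u(o) = -2/3 (u(o) = (1/3)*(-2) = -2/3)
a(j, y) = -3*j (a(j, y) = -3*(0 + j) = -3*j)
B = -165/193 (B = (1 - 56)/(-2/3 + 65) = -55/193/3 = -55*3/193 = -165/193 ≈ -0.85492)
(B + a(-8, 11))**2 = (-165/193 - 3*(-8))**2 = (-165/193 + 24)**2 = (4467/193)**2 = 19954089/37249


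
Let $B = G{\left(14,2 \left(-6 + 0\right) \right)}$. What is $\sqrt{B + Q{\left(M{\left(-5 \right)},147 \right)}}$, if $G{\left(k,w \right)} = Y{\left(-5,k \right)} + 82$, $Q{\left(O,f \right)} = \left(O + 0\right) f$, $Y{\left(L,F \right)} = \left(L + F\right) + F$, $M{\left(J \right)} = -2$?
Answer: $3 i \sqrt{21} \approx 13.748 i$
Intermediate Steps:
$Y{\left(L,F \right)} = L + 2 F$ ($Y{\left(L,F \right)} = \left(F + L\right) + F = L + 2 F$)
$Q{\left(O,f \right)} = O f$
$G{\left(k,w \right)} = 77 + 2 k$ ($G{\left(k,w \right)} = \left(-5 + 2 k\right) + 82 = 77 + 2 k$)
$B = 105$ ($B = 77 + 2 \cdot 14 = 77 + 28 = 105$)
$\sqrt{B + Q{\left(M{\left(-5 \right)},147 \right)}} = \sqrt{105 - 294} = \sqrt{-189} = 3 i \sqrt{21}$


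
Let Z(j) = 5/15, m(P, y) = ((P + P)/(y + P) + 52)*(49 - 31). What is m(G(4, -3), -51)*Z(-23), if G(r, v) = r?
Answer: 14616/47 ≈ 310.98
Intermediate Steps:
m(P, y) = 936 + 36*P/(P + y) (m(P, y) = ((2*P)/(P + y) + 52)*18 = (2*P/(P + y) + 52)*18 = (52 + 2*P/(P + y))*18 = 936 + 36*P/(P + y))
Z(j) = ⅓ (Z(j) = 5*(1/15) = ⅓)
m(G(4, -3), -51)*Z(-23) = (36*(26*(-51) + 27*4)/(4 - 51))*(⅓) = (36*(-1326 + 108)/(-47))*(⅓) = (36*(-1/47)*(-1218))*(⅓) = (43848/47)*(⅓) = 14616/47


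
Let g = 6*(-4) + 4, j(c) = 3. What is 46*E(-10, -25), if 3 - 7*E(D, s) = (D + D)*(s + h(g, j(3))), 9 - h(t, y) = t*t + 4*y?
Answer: -393622/7 ≈ -56232.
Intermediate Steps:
g = -20 (g = -24 + 4 = -20)
h(t, y) = 9 - t² - 4*y (h(t, y) = 9 - (t*t + 4*y) = 9 - (t² + 4*y) = 9 + (-t² - 4*y) = 9 - t² - 4*y)
E(D, s) = 3/7 - 2*D*(-403 + s)/7 (E(D, s) = 3/7 - (D + D)*(s + (9 - 1*(-20)² - 4*3))/7 = 3/7 - 2*D*(s + (9 - 1*400 - 12))/7 = 3/7 - 2*D*(s + (9 - 400 - 12))/7 = 3/7 - 2*D*(s - 403)/7 = 3/7 - 2*D*(-403 + s)/7)
46*E(-10, -25) = 46*(3/7 + (806/7)*(-10) - 2/7*(-10)*(-25)) = 46*(3/7 - 8060/7 - 500/7) = 46*(-8557/7) = -393622/7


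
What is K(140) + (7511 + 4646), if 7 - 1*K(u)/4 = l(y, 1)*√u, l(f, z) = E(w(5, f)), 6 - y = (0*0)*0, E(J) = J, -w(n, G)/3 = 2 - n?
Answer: 12185 - 72*√35 ≈ 11759.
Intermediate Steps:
w(n, G) = -6 + 3*n (w(n, G) = -3*(2 - n) = -6 + 3*n)
y = 6 (y = 6 - 0*0*0 = 6 - 0*0 = 6 - 1*0 = 6 + 0 = 6)
l(f, z) = 9 (l(f, z) = -6 + 3*5 = -6 + 15 = 9)
K(u) = 28 - 36*√u
K(140) + (7511 + 4646) = (28 - 72*√35) + (7511 + 4646) = (28 - 72*√35) + 12157 = 12185 - 72*√35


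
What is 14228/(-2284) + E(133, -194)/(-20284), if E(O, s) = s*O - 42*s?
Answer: -31034877/5791082 ≈ -5.3591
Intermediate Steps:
E(O, s) = -42*s + O*s (E(O, s) = O*s - 42*s = -42*s + O*s)
14228/(-2284) + E(133, -194)/(-20284) = 14228/(-2284) - 194*(-42 + 133)/(-20284) = 14228*(-1/2284) - 194*91*(-1/20284) = -3557/571 - 17654*(-1/20284) = -3557/571 + 8827/10142 = -31034877/5791082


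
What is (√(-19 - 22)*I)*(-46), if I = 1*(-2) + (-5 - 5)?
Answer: 552*I*√41 ≈ 3534.5*I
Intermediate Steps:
I = -12 (I = -2 - 10 = -12)
(√(-19 - 22)*I)*(-46) = (√(-19 - 22)*(-12))*(-46) = (√(-41)*(-12))*(-46) = ((I*√41)*(-12))*(-46) = -12*I*√41*(-46) = 552*I*√41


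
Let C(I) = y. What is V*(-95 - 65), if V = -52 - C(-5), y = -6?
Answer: 7360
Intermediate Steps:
C(I) = -6
V = -46 (V = -52 - 1*(-6) = -52 + 6 = -46)
V*(-95 - 65) = -46*(-95 - 65) = -46*(-160) = 7360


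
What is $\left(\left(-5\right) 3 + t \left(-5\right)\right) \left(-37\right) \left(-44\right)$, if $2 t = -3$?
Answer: $-12210$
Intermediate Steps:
$t = - \frac{3}{2}$ ($t = \frac{1}{2} \left(-3\right) = - \frac{3}{2} \approx -1.5$)
$\left(\left(-5\right) 3 + t \left(-5\right)\right) \left(-37\right) \left(-44\right) = \left(\left(-5\right) 3 - - \frac{15}{2}\right) \left(-37\right) \left(-44\right) = \left(-15 + \frac{15}{2}\right) \left(-37\right) \left(-44\right) = \left(- \frac{15}{2}\right) \left(-37\right) \left(-44\right) = \frac{555}{2} \left(-44\right) = -12210$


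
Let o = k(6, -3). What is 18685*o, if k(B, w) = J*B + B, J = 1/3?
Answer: 149480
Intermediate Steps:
J = 1/3 ≈ 0.33333
k(B, w) = 4*B/3 (k(B, w) = B/3 + B = 4*B/3)
o = 8 (o = (4/3)*6 = 8)
18685*o = 18685*8 = 149480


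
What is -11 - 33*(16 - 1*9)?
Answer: -242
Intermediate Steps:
-11 - 33*(16 - 1*9) = -11 - 33*(16 - 9) = -11 - 33*7 = -11 - 231 = -242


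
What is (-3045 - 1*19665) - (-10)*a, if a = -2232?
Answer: -45030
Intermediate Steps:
(-3045 - 1*19665) - (-10)*a = (-3045 - 1*19665) - (-10)*(-2232) = (-3045 - 19665) - 1*22320 = -22710 - 22320 = -45030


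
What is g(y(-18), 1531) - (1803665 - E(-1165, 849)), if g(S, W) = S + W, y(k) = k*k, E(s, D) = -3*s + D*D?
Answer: -1077514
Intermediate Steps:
E(s, D) = D² - 3*s (E(s, D) = -3*s + D² = D² - 3*s)
y(k) = k²
g(y(-18), 1531) - (1803665 - E(-1165, 849)) = ((-18)² + 1531) - (1803665 - (849² - 3*(-1165))) = (324 + 1531) - (1803665 - (720801 + 3495)) = 1855 - (1803665 - 1*724296) = 1855 - (1803665 - 724296) = 1855 - 1*1079369 = 1855 - 1079369 = -1077514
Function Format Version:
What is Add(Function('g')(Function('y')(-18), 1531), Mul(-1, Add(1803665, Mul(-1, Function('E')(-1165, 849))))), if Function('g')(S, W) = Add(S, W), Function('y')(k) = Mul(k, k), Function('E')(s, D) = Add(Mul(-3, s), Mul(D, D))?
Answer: -1077514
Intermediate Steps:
Function('E')(s, D) = Add(Pow(D, 2), Mul(-3, s)) (Function('E')(s, D) = Add(Mul(-3, s), Pow(D, 2)) = Add(Pow(D, 2), Mul(-3, s)))
Function('y')(k) = Pow(k, 2)
Add(Function('g')(Function('y')(-18), 1531), Mul(-1, Add(1803665, Mul(-1, Function('E')(-1165, 849))))) = Add(Add(Pow(-18, 2), 1531), Mul(-1, Add(1803665, Mul(-1, Add(Pow(849, 2), Mul(-3, -1165)))))) = Add(Add(324, 1531), Mul(-1, Add(1803665, Mul(-1, Add(720801, 3495))))) = Add(1855, Mul(-1, Add(1803665, Mul(-1, 724296)))) = Add(1855, Mul(-1, Add(1803665, -724296))) = Add(1855, Mul(-1, 1079369)) = Add(1855, -1079369) = -1077514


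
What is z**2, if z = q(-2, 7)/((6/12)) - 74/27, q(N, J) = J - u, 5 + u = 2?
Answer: 217156/729 ≈ 297.88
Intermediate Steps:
u = -3 (u = -5 + 2 = -3)
q(N, J) = 3 + J (q(N, J) = J - 1*(-3) = J + 3 = 3 + J)
z = 466/27 (z = (3 + 7)/((6/12)) - 74/27 = 10/((6*(1/12))) - 74*1/27 = 10/(1/2) - 74/27 = 10*2 - 74/27 = 20 - 74/27 = 466/27 ≈ 17.259)
z**2 = (466/27)**2 = 217156/729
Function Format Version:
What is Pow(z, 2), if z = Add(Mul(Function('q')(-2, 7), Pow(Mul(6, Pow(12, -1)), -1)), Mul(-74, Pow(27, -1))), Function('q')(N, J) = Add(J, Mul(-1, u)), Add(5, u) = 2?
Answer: Rational(217156, 729) ≈ 297.88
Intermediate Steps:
u = -3 (u = Add(-5, 2) = -3)
Function('q')(N, J) = Add(3, J) (Function('q')(N, J) = Add(J, Mul(-1, -3)) = Add(J, 3) = Add(3, J))
z = Rational(466, 27) (z = Add(Mul(Add(3, 7), Pow(Mul(6, Pow(12, -1)), -1)), Mul(-74, Pow(27, -1))) = Add(Mul(10, Pow(Mul(6, Rational(1, 12)), -1)), Mul(-74, Rational(1, 27))) = Add(Mul(10, Pow(Rational(1, 2), -1)), Rational(-74, 27)) = Add(Mul(10, 2), Rational(-74, 27)) = Add(20, Rational(-74, 27)) = Rational(466, 27) ≈ 17.259)
Pow(z, 2) = Pow(Rational(466, 27), 2) = Rational(217156, 729)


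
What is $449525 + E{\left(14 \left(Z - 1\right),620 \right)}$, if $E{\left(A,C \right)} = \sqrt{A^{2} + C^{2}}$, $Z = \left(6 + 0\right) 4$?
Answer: $449525 + 2 \sqrt{122021} \approx 4.5022 \cdot 10^{5}$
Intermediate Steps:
$Z = 24$ ($Z = 6 \cdot 4 = 24$)
$449525 + E{\left(14 \left(Z - 1\right),620 \right)} = 449525 + \sqrt{\left(14 \left(24 - 1\right)\right)^{2} + 620^{2}} = 449525 + \sqrt{\left(14 \cdot 23\right)^{2} + 384400} = 449525 + \sqrt{322^{2} + 384400} = 449525 + \sqrt{103684 + 384400} = 449525 + \sqrt{488084} = 449525 + 2 \sqrt{122021}$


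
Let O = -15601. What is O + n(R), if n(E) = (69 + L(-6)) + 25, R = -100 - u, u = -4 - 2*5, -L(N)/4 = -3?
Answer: -15495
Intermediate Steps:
L(N) = 12 (L(N) = -4*(-3) = 12)
u = -14 (u = -4 - 10 = -14)
R = -86 (R = -100 - 1*(-14) = -100 + 14 = -86)
n(E) = 106 (n(E) = (69 + 12) + 25 = 81 + 25 = 106)
O + n(R) = -15601 + 106 = -15495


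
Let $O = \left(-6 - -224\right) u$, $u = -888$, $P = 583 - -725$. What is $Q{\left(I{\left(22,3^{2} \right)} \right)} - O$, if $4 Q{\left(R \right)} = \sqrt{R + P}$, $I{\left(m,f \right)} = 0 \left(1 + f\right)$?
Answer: $193584 + \frac{\sqrt{327}}{2} \approx 1.9359 \cdot 10^{5}$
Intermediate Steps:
$P = 1308$ ($P = 583 + 725 = 1308$)
$I{\left(m,f \right)} = 0$
$Q{\left(R \right)} = \frac{\sqrt{1308 + R}}{4}$ ($Q{\left(R \right)} = \frac{\sqrt{R + 1308}}{4} = \frac{\sqrt{1308 + R}}{4}$)
$O = -193584$ ($O = \left(-6 - -224\right) \left(-888\right) = \left(-6 + 224\right) \left(-888\right) = 218 \left(-888\right) = -193584$)
$Q{\left(I{\left(22,3^{2} \right)} \right)} - O = \frac{\sqrt{1308 + 0}}{4} - -193584 = \frac{\sqrt{1308}}{4} + 193584 = \frac{2 \sqrt{327}}{4} + 193584 = \frac{\sqrt{327}}{2} + 193584 = 193584 + \frac{\sqrt{327}}{2}$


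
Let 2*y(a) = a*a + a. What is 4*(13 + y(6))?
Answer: 136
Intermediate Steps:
y(a) = a/2 + a²/2 (y(a) = (a*a + a)/2 = (a² + a)/2 = (a + a²)/2 = a/2 + a²/2)
4*(13 + y(6)) = 4*(13 + (½)*6*(1 + 6)) = 4*(13 + (½)*6*7) = 4*(13 + 21) = 4*34 = 136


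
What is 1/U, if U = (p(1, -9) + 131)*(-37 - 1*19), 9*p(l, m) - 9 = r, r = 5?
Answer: -9/66808 ≈ -0.00013471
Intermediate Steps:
p(l, m) = 14/9 (p(l, m) = 1 + (1/9)*5 = 1 + 5/9 = 14/9)
U = -66808/9 (U = (14/9 + 131)*(-37 - 1*19) = 1193*(-37 - 19)/9 = (1193/9)*(-56) = -66808/9 ≈ -7423.1)
1/U = 1/(-66808/9) = -9/66808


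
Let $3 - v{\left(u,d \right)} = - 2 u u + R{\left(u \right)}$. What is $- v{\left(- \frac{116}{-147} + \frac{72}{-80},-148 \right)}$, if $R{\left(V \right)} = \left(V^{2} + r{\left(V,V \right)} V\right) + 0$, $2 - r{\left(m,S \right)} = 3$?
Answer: $- \frac{6269659}{2160900} \approx -2.9014$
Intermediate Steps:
$r{\left(m,S \right)} = -1$ ($r{\left(m,S \right)} = 2 - 3 = -1$)
$R{\left(V \right)} = V^{2} - V$ ($R{\left(V \right)} = \left(V^{2} - V\right) + 0 = V^{2} - V$)
$v{\left(u,d \right)} = 3 + 2 u^{2} - u \left(-1 + u\right)$ ($v{\left(u,d \right)} = 3 - \left(- 2 u u + u \left(-1 + u\right)\right) = 3 - \left(- 2 u^{2} + u \left(-1 + u\right)\right) = 3 + \left(2 u^{2} - u \left(-1 + u\right)\right) = 3 + 2 u^{2} - u \left(-1 + u\right)$)
$- v{\left(- \frac{116}{-147} + \frac{72}{-80},-148 \right)} = - (3 + \left(- \frac{116}{-147} + \frac{72}{-80}\right) + \left(- \frac{116}{-147} + \frac{72}{-80}\right)^{2}) = - (3 + \left(\left(-116\right) \left(- \frac{1}{147}\right) + 72 \left(- \frac{1}{80}\right)\right) + \left(\left(-116\right) \left(- \frac{1}{147}\right) + 72 \left(- \frac{1}{80}\right)\right)^{2}) = - (3 + \left(\frac{116}{147} - \frac{9}{10}\right) + \left(\frac{116}{147} - \frac{9}{10}\right)^{2}) = - (3 - \frac{163}{1470} + \left(- \frac{163}{1470}\right)^{2}) = - (3 - \frac{163}{1470} + \frac{26569}{2160900}) = \left(-1\right) \frac{6269659}{2160900} = - \frac{6269659}{2160900}$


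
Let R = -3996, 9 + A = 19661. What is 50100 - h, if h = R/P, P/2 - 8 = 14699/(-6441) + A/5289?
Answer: 1796506347378/35707457 ≈ 50312.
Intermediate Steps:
A = 19652 (A = -9 + 19661 = 19652)
P = 71414914/3785161 (P = 16 + 2*(14699/(-6441) + 19652/5289) = 16 + 2*(14699*(-1/6441) + 19652*(1/5289)) = 16 + 2*(-14699/6441 + 19652/5289) = 16 + 2*(5426169/3785161) = 16 + 10852338/3785161 = 71414914/3785161 ≈ 18.867)
h = -7562751678/35707457 (h = -3996/71414914/3785161 = -3996*3785161/71414914 = -7562751678/35707457 ≈ -211.80)
50100 - h = 50100 - 1*(-7562751678/35707457) = 50100 + 7562751678/35707457 = 1796506347378/35707457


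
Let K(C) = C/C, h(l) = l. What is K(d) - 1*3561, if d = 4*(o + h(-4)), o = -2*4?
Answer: -3560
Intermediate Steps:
o = -8
d = -48 (d = 4*(-8 - 4) = 4*(-12) = -48)
K(C) = 1
K(d) - 1*3561 = 1 - 1*3561 = 1 - 3561 = -3560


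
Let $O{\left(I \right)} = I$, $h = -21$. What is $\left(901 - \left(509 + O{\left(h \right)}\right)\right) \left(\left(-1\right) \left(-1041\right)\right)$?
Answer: $429933$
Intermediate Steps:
$\left(901 - \left(509 + O{\left(h \right)}\right)\right) \left(\left(-1\right) \left(-1041\right)\right) = \left(901 - 488\right) \left(\left(-1\right) \left(-1041\right)\right) = \left(901 + \left(-509 + 21\right)\right) 1041 = \left(901 - 488\right) 1041 = 413 \cdot 1041 = 429933$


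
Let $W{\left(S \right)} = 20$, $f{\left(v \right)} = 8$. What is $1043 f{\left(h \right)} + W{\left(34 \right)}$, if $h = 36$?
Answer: $8364$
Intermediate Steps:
$1043 f{\left(h \right)} + W{\left(34 \right)} = 1043 \cdot 8 + 20 = 8344 + 20 = 8364$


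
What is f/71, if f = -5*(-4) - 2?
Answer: 18/71 ≈ 0.25352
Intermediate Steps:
f = 18 (f = 20 - 2 = 18)
f/71 = 18/71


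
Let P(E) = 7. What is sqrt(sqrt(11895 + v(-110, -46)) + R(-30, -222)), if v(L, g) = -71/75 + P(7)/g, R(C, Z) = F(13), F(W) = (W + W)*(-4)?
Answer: sqrt(-49514400 + 690*sqrt(5662686342))/690 ≈ 2.2493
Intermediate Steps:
F(W) = -8*W (F(W) = (2*W)*(-4) = -8*W)
R(C, Z) = -104 (R(C, Z) = -8*13 = -104)
v(L, g) = -71/75 + 7/g
sqrt(sqrt(11895 + v(-110, -46)) + R(-30, -222)) = sqrt(sqrt(11895 + (-71/75 + 7/(-46))) - 104) = sqrt(sqrt(11895 + (-71/75 + 7*(-1/46))) - 104) = sqrt(sqrt(11895 + (-71/75 - 7/46)) - 104) = sqrt(sqrt(11895 - 3791/3450) - 104) = sqrt(sqrt(41033959/3450) - 104) = sqrt(sqrt(5662686342)/690 - 104) = sqrt(-104 + sqrt(5662686342)/690)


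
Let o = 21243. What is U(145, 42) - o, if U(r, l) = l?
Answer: -21201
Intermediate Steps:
U(145, 42) - o = 42 - 1*21243 = 42 - 21243 = -21201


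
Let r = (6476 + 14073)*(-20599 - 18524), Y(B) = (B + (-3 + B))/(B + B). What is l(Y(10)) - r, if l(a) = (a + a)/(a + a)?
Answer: 803938528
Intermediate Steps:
Y(B) = (-3 + 2*B)/(2*B) (Y(B) = (-3 + 2*B)/((2*B)) = (-3 + 2*B)*(1/(2*B)) = (-3 + 2*B)/(2*B))
r = -803938527 (r = 20549*(-39123) = -803938527)
l(a) = 1 (l(a) = (2*a)/((2*a)) = (2*a)*(1/(2*a)) = 1)
l(Y(10)) - r = 1 - 1*(-803938527) = 1 + 803938527 = 803938528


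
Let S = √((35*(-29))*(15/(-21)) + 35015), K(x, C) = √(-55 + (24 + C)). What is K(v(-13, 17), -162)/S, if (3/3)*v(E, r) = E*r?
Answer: I*√1724455/17870 ≈ 0.073485*I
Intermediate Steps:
v(E, r) = E*r
K(x, C) = √(-31 + C)
S = 2*√8935 (S = √(-15225*(-1)/21 + 35015) = √(-1015*(-5/7) + 35015) = √(725 + 35015) = √35740 = 2*√8935 ≈ 189.05)
K(v(-13, 17), -162)/S = √(-31 - 162)/((2*√8935)) = √(-193)*(√8935/17870) = (I*√193)*(√8935/17870) = I*√1724455/17870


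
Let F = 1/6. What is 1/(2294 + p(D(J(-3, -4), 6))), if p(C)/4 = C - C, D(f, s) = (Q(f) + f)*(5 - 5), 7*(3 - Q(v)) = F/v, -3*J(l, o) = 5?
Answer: 1/2294 ≈ 0.00043592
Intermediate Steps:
F = ⅙ ≈ 0.16667
J(l, o) = -5/3 (J(l, o) = -⅓*5 = -5/3)
Q(v) = 3 - 1/(42*v)
D(f, s) = 0 (D(f, s) = ((3 - 1/(42*f)) + f)*(5 - 5) = (3 + f - 1/(42*f))*0 = 0)
p(C) = 0 (p(C) = 4*(C - C) = 4*0 = 0)
1/(2294 + p(D(J(-3, -4), 6))) = 1/(2294 + 0) = 1/2294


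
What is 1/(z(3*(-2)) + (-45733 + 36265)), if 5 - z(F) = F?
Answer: -1/9457 ≈ -0.00010574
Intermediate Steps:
z(F) = 5 - F
1/(z(3*(-2)) + (-45733 + 36265)) = 1/((5 - 3*(-2)) + (-45733 + 36265)) = 1/((5 - 1*(-6)) - 9468) = 1/((5 + 6) - 9468) = 1/(11 - 9468) = 1/(-9457) = -1/9457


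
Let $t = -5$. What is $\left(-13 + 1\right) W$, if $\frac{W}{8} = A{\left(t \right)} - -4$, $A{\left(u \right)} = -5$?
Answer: $96$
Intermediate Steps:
$W = -8$ ($W = 8 \left(-5 - -4\right) = 8 \left(-5 + 4\right) = 8 \left(-1\right) = -8$)
$\left(-13 + 1\right) W = \left(-13 + 1\right) \left(-8\right) = \left(-12\right) \left(-8\right) = 96$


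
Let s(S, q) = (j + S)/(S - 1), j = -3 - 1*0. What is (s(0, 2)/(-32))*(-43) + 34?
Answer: 1217/32 ≈ 38.031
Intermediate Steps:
j = -3 (j = -3 + 0 = -3)
s(S, q) = (-3 + S)/(-1 + S) (s(S, q) = (-3 + S)/(S - 1) = (-3 + S)/(-1 + S))
(s(0, 2)/(-32))*(-43) + 34 = (((-3 + 0)/(-1 + 0))/(-32))*(-43) + 34 = ((-3/(-1))*(-1/32))*(-43) + 34 = (-1*(-3)*(-1/32))*(-43) + 34 = (3*(-1/32))*(-43) + 34 = -3/32*(-43) + 34 = 129/32 + 34 = 1217/32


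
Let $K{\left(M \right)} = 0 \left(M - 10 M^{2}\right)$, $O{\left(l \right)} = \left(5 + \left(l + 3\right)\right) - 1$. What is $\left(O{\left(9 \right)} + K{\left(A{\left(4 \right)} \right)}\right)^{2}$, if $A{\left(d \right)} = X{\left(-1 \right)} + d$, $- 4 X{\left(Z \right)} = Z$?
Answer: $256$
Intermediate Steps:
$X{\left(Z \right)} = - \frac{Z}{4}$
$A{\left(d \right)} = \frac{1}{4} + d$ ($A{\left(d \right)} = \left(- \frac{1}{4}\right) \left(-1\right) + d = \frac{1}{4} + d$)
$O{\left(l \right)} = 7 + l$ ($O{\left(l \right)} = \left(5 + \left(3 + l\right)\right) - 1 = \left(8 + l\right) - 1 = 7 + l$)
$K{\left(M \right)} = 0$
$\left(O{\left(9 \right)} + K{\left(A{\left(4 \right)} \right)}\right)^{2} = \left(\left(7 + 9\right) + 0\right)^{2} = \left(16 + 0\right)^{2} = 16^{2} = 256$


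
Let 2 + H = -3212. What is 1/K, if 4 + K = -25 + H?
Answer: -1/3243 ≈ -0.00030836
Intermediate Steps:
H = -3214 (H = -2 - 3212 = -3214)
K = -3243 (K = -4 + (-25 - 3214) = -4 - 3239 = -3243)
1/K = 1/(-3243) = -1/3243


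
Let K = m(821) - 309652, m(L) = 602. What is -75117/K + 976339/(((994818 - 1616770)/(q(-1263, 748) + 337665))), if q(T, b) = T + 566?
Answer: -907820161408993/1716198800 ≈ -5.2897e+5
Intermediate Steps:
q(T, b) = 566 + T
K = -309050 (K = 602 - 309652 = -309050)
-75117/K + 976339/(((994818 - 1616770)/(q(-1263, 748) + 337665))) = -75117/(-309050) + 976339/(((994818 - 1616770)/((566 - 1263) + 337665))) = -75117*(-1/309050) + 976339/((-621952/(-697 + 337665))) = 10731/44150 + 976339/((-621952/336968)) = 10731/44150 + 976339/((-621952*1/336968)) = 10731/44150 + 976339/(-77744/42121) = 10731/44150 + 976339*(-42121/77744) = 10731/44150 - 41124375019/77744 = -907820161408993/1716198800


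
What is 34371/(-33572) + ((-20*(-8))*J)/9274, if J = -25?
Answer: -226522327/155673364 ≈ -1.4551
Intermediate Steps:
34371/(-33572) + ((-20*(-8))*J)/9274 = 34371/(-33572) + (-20*(-8)*(-25))/9274 = 34371*(-1/33572) + (160*(-25))*(1/9274) = -34371/33572 - 4000*1/9274 = -34371/33572 - 2000/4637 = -226522327/155673364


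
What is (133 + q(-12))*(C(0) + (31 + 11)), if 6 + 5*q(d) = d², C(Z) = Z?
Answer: 33726/5 ≈ 6745.2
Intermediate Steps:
q(d) = -6/5 + d²/5
(133 + q(-12))*(C(0) + (31 + 11)) = (133 + (-6/5 + (⅕)*(-12)²))*(0 + (31 + 11)) = (133 + (-6/5 + (⅕)*144))*(0 + 42) = (133 + (-6/5 + 144/5))*42 = (133 + 138/5)*42 = (803/5)*42 = 33726/5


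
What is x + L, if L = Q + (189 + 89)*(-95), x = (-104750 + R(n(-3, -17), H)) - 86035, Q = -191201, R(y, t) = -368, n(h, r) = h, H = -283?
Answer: -408764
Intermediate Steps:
x = -191153 (x = (-104750 - 368) - 86035 = -105118 - 86035 = -191153)
L = -217611 (L = -191201 + (189 + 89)*(-95) = -191201 + 278*(-95) = -191201 - 26410 = -217611)
x + L = -191153 - 217611 = -408764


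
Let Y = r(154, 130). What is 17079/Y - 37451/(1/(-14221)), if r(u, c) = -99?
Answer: 17575486450/33 ≈ 5.3259e+8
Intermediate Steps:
Y = -99
17079/Y - 37451/(1/(-14221)) = 17079/(-99) - 37451/(1/(-14221)) = 17079*(-1/99) - 37451/(-1/14221) = -5693/33 - 37451*(-14221) = -5693/33 + 532590671 = 17575486450/33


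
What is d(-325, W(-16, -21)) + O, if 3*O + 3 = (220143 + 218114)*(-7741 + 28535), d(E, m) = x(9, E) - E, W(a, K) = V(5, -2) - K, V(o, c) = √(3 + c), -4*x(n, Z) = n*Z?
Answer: 36452476895/12 ≈ 3.0377e+9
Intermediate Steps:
x(n, Z) = -Z*n/4 (x(n, Z) = -n*Z/4 = -Z*n/4)
W(a, K) = 1 - K (W(a, K) = √(3 - 2) - K = √1 - K = 1 - K)
d(E, m) = -13*E/4 (d(E, m) = -¼*E*9 - E = -9*E/4 - E = -13*E/4)
O = 9113116055/3 (O = -1 + ((220143 + 218114)*(-7741 + 28535))/3 = -1 + (438257*20794)/3 = -1 + (⅓)*9113116058 = -1 + 9113116058/3 = 9113116055/3 ≈ 3.0377e+9)
d(-325, W(-16, -21)) + O = -13/4*(-325) + 9113116055/3 = 4225/4 + 9113116055/3 = 36452476895/12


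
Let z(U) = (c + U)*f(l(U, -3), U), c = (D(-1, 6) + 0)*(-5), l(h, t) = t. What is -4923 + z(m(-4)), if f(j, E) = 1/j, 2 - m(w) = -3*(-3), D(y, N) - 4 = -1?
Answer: -14747/3 ≈ -4915.7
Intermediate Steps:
D(y, N) = 3 (D(y, N) = 4 - 1 = 3)
m(w) = -7 (m(w) = 2 - (-3)*(-3) = 2 - 1*9 = 2 - 9 = -7)
c = -15 (c = (3 + 0)*(-5) = 3*(-5) = -15)
z(U) = 5 - U/3 (z(U) = (-15 + U)/(-3) = (-15 + U)*(-1/3) = 5 - U/3)
-4923 + z(m(-4)) = -4923 + (5 - 1/3*(-7)) = -4923 + (5 + 7/3) = -4923 + 22/3 = -14747/3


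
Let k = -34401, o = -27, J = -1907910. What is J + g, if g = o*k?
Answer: -979083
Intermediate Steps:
g = 928827 (g = -27*(-34401) = 928827)
J + g = -1907910 + 928827 = -979083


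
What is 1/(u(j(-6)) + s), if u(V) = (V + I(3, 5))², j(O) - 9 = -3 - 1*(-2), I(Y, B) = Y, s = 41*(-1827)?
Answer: -1/74786 ≈ -1.3371e-5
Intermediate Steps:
s = -74907
j(O) = 8 (j(O) = 9 + (-3 - 1*(-2)) = 9 + (-3 + 2) = 9 - 1 = 8)
u(V) = (3 + V)² (u(V) = (V + 3)² = (3 + V)²)
1/(u(j(-6)) + s) = 1/((3 + 8)² - 74907) = 1/(11² - 74907) = 1/(121 - 74907) = 1/(-74786) = -1/74786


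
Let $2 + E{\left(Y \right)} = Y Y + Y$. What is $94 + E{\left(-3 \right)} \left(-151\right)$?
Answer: $-510$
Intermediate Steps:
$E{\left(Y \right)} = -2 + Y + Y^{2}$ ($E{\left(Y \right)} = -2 + \left(Y Y + Y\right) = -2 + \left(Y^{2} + Y\right) = -2 + \left(Y + Y^{2}\right) = -2 + Y + Y^{2}$)
$94 + E{\left(-3 \right)} \left(-151\right) = 94 + \left(-2 - 3 + \left(-3\right)^{2}\right) \left(-151\right) = 94 + \left(-2 - 3 + 9\right) \left(-151\right) = 94 + 4 \left(-151\right) = 94 - 604 = -510$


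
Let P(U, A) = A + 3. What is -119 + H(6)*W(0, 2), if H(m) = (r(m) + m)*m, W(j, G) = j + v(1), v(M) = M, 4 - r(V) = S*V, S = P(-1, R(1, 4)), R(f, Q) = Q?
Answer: -311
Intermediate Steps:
P(U, A) = 3 + A
S = 7 (S = 3 + 4 = 7)
r(V) = 4 - 7*V
W(j, G) = 1 + j (W(j, G) = j + 1 = 1 + j)
H(m) = m*(4 - 6*m) (H(m) = ((4 - 7*m) + m)*m = (4 - 6*m)*m = m*(4 - 6*m))
-119 + H(6)*W(0, 2) = -119 + (2*6*(2 - 3*6))*(1 + 0) = -119 + (2*6*(2 - 18))*1 = -119 + (2*6*(-16))*1 = -119 - 192*1 = -119 - 192 = -311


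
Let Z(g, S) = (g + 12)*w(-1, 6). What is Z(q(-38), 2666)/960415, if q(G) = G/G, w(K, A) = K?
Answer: -13/960415 ≈ -1.3536e-5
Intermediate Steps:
q(G) = 1
Z(g, S) = -12 - g (Z(g, S) = (g + 12)*(-1) = (12 + g)*(-1) = -12 - g)
Z(q(-38), 2666)/960415 = (-12 - 1*1)/960415 = (-12 - 1)*(1/960415) = -13*1/960415 = -13/960415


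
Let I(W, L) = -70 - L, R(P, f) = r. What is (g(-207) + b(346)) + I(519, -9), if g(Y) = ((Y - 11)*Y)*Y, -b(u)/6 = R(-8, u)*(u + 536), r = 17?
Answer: -9431107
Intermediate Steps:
R(P, f) = 17
b(u) = -54672 - 102*u (b(u) = -102*(u + 536) = -102*(536 + u) = -6*(9112 + 17*u) = -54672 - 102*u)
g(Y) = Y²*(-11 + Y) (g(Y) = ((-11 + Y)*Y)*Y = (Y*(-11 + Y))*Y = Y²*(-11 + Y))
(g(-207) + b(346)) + I(519, -9) = ((-207)²*(-11 - 207) + (-54672 - 102*346)) + (-70 - 1*(-9)) = (42849*(-218) + (-54672 - 35292)) + (-70 + 9) = (-9341082 - 89964) - 61 = -9431046 - 61 = -9431107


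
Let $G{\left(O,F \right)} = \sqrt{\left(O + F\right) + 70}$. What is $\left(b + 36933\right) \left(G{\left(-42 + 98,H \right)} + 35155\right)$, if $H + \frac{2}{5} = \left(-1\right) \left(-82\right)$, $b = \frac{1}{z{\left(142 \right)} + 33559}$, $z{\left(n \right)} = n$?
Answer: $\frac{43756691440270}{33701} + \frac{1244679034 \sqrt{5190}}{168505} \approx 1.2989 \cdot 10^{9}$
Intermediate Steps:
$b = \frac{1}{33701}$ ($b = \frac{1}{142 + 33559} = \frac{1}{33701} \approx 2.9673 \cdot 10^{-5}$)
$H = \frac{408}{5}$ ($H = - \frac{2}{5} - -82 = - \frac{2}{5} + 82 = \frac{408}{5} \approx 81.6$)
$G{\left(O,F \right)} = \sqrt{70 + F + O}$ ($G{\left(O,F \right)} = \sqrt{\left(F + O\right) + 70} = \sqrt{70 + F + O}$)
$\left(b + 36933\right) \left(G{\left(-42 + 98,H \right)} + 35155\right) = \left(\frac{1}{33701} + 36933\right) \left(\sqrt{70 + \frac{408}{5} + \left(-42 + 98\right)} + 35155\right) = \frac{1244679034 \left(\sqrt{70 + \frac{408}{5} + 56} + 35155\right)}{33701} = \frac{1244679034 \left(\sqrt{\frac{1038}{5}} + 35155\right)}{33701} = \frac{1244679034 \left(\frac{\sqrt{5190}}{5} + 35155\right)}{33701} = \frac{1244679034 \left(35155 + \frac{\sqrt{5190}}{5}\right)}{33701} = \frac{43756691440270}{33701} + \frac{1244679034 \sqrt{5190}}{168505}$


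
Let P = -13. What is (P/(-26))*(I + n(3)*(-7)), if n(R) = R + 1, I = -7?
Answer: -35/2 ≈ -17.500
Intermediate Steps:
n(R) = 1 + R
(P/(-26))*(I + n(3)*(-7)) = (-13/(-26))*(-7 + (1 + 3)*(-7)) = (-13*(-1/26))*(-7 + 4*(-7)) = (-7 - 28)/2 = (½)*(-35) = -35/2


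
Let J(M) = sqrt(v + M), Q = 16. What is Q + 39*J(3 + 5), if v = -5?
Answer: 16 + 39*sqrt(3) ≈ 83.550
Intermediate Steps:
J(M) = sqrt(-5 + M)
Q + 39*J(3 + 5) = 16 + 39*sqrt(-5 + (3 + 5)) = 16 + 39*sqrt(-5 + 8) = 16 + 39*sqrt(3)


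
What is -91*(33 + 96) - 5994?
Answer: -17733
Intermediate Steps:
-91*(33 + 96) - 5994 = -91*129 - 5994 = -11739 - 5994 = -17733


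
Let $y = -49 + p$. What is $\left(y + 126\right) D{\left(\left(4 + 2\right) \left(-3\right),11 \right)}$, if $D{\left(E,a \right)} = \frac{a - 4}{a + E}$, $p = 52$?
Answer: $-129$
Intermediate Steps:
$y = 3$ ($y = -49 + 52 = 3$)
$D{\left(E,a \right)} = \frac{-4 + a}{E + a}$
$\left(y + 126\right) D{\left(\left(4 + 2\right) \left(-3\right),11 \right)} = \left(3 + 126\right) \frac{-4 + 11}{\left(4 + 2\right) \left(-3\right) + 11} = 129 \frac{1}{6 \left(-3\right) + 11} \cdot 7 = 129 \frac{1}{-18 + 11} \cdot 7 = 129 \frac{1}{-7} \cdot 7 = 129 \left(\left(- \frac{1}{7}\right) 7\right) = 129 \left(-1\right) = -129$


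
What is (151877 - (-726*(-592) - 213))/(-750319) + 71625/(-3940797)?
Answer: 346875203373/985618288081 ≈ 0.35194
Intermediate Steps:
(151877 - (-726*(-592) - 213))/(-750319) + 71625/(-3940797) = (151877 - (429792 - 213))*(-1/750319) + 71625*(-1/3940797) = (151877 - 1*429579)*(-1/750319) - 23875/1313599 = (151877 - 429579)*(-1/750319) - 23875/1313599 = -277702*(-1/750319) - 23875/1313599 = 277702/750319 - 23875/1313599 = 346875203373/985618288081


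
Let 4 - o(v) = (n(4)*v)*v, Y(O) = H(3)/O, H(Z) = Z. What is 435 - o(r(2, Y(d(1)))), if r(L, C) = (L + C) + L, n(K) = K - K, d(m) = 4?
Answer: 431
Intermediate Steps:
n(K) = 0
Y(O) = 3/O
r(L, C) = C + 2*L (r(L, C) = (C + L) + L = C + 2*L)
o(v) = 4 (o(v) = 4 - 0*v*v = 4 - 0*v = 4 - 1*0 = 4 + 0 = 4)
435 - o(r(2, Y(d(1)))) = 435 - 1*4 = 435 - 4 = 431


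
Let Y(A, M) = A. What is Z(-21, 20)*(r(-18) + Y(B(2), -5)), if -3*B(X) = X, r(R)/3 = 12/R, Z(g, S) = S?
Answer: -160/3 ≈ -53.333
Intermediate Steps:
r(R) = 36/R (r(R) = 3*(12/R) = 36/R)
B(X) = -X/3
Z(-21, 20)*(r(-18) + Y(B(2), -5)) = 20*(36/(-18) - ⅓*2) = 20*(36*(-1/18) - ⅔) = 20*(-2 - ⅔) = 20*(-8/3) = -160/3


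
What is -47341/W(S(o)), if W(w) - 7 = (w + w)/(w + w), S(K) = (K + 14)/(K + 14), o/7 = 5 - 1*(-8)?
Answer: -47341/8 ≈ -5917.6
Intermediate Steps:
o = 91 (o = 7*(5 - 1*(-8)) = 7*(5 + 8) = 7*13 = 91)
S(K) = 1 (S(K) = (14 + K)/(14 + K) = 1)
W(w) = 8 (W(w) = 7 + (w + w)/(w + w) = 7 + (2*w)/((2*w)) = 7 + (2*w)*(1/(2*w)) = 7 + 1 = 8)
-47341/W(S(o)) = -47341/8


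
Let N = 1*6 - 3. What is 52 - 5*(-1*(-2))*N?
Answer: 22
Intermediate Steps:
N = 3 (N = 6 - 3 = 3)
52 - 5*(-1*(-2))*N = 52 - 5*(-1*(-2))*3 = 52 - 10*3 = 52 - 5*6 = 52 - 30 = 22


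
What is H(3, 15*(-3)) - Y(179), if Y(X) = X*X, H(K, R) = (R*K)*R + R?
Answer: -26011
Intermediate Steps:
H(K, R) = R + K*R**2 (H(K, R) = (K*R)*R + R = K*R**2 + R = R + K*R**2)
Y(X) = X**2
H(3, 15*(-3)) - Y(179) = (15*(-3))*(1 + 3*(15*(-3))) - 1*179**2 = -45*(1 + 3*(-45)) - 1*32041 = -45*(1 - 135) - 32041 = -45*(-134) - 32041 = 6030 - 32041 = -26011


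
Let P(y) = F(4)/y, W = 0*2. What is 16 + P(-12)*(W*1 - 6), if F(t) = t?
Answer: 18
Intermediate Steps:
W = 0
P(y) = 4/y
16 + P(-12)*(W*1 - 6) = 16 + (4/(-12))*(0*1 - 6) = 16 + (4*(-1/12))*(0 - 6) = 16 - 1/3*(-6) = 16 + 2 = 18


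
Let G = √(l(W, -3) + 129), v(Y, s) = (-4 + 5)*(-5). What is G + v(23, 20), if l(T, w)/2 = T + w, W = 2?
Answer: -5 + √127 ≈ 6.2694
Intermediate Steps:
l(T, w) = 2*T + 2*w (l(T, w) = 2*(T + w) = 2*T + 2*w)
v(Y, s) = -5 (v(Y, s) = 1*(-5) = -5)
G = √127 (G = √((2*2 + 2*(-3)) + 129) = √((4 - 6) + 129) = √(-2 + 129) = √127 ≈ 11.269)
G + v(23, 20) = √127 - 5 = -5 + √127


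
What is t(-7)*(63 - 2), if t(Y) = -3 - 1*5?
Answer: -488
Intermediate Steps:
t(Y) = -8 (t(Y) = -3 - 5 = -8)
t(-7)*(63 - 2) = -8*(63 - 2) = -8*61 = -488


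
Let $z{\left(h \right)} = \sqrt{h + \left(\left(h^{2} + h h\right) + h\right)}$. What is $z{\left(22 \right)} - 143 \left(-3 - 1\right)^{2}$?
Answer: $-2288 + 2 \sqrt{253} \approx -2256.2$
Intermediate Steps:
$z{\left(h \right)} = \sqrt{2 h + 2 h^{2}}$ ($z{\left(h \right)} = \sqrt{h + \left(\left(h^{2} + h^{2}\right) + h\right)} = \sqrt{h + \left(2 h^{2} + h\right)} = \sqrt{h + \left(h + 2 h^{2}\right)} = \sqrt{2 h + 2 h^{2}}$)
$z{\left(22 \right)} - 143 \left(-3 - 1\right)^{2} = \sqrt{2} \sqrt{22 \left(1 + 22\right)} - 143 \left(-3 - 1\right)^{2} = \sqrt{2} \sqrt{22 \cdot 23} - 143 \left(-4\right)^{2} = \sqrt{2} \sqrt{506} - 2288 = 2 \sqrt{253} - 2288 = -2288 + 2 \sqrt{253}$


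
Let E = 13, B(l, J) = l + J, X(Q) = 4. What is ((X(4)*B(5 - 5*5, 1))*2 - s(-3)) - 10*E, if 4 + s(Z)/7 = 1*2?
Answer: -268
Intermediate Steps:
B(l, J) = J + l
s(Z) = -14 (s(Z) = -28 + 7*(1*2) = -28 + 7*2 = -28 + 14 = -14)
((X(4)*B(5 - 5*5, 1))*2 - s(-3)) - 10*E = ((4*(1 + (5 - 5*5)))*2 - 1*(-14)) - 10*13 = ((4*(1 + (5 - 25)))*2 + 14) - 130 = ((4*(1 - 20))*2 + 14) - 130 = ((4*(-19))*2 + 14) - 130 = (-76*2 + 14) - 130 = (-152 + 14) - 130 = -138 - 130 = -268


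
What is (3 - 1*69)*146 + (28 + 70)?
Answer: -9538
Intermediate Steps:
(3 - 1*69)*146 + (28 + 70) = (3 - 69)*146 + 98 = -66*146 + 98 = -9636 + 98 = -9538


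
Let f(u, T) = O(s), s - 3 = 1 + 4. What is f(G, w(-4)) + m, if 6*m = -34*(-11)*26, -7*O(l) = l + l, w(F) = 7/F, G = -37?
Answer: 33986/21 ≈ 1618.4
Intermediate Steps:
s = 8 (s = 3 + (1 + 4) = 3 + 5 = 8)
O(l) = -2*l/7 (O(l) = -(l + l)/7 = -2*l/7)
f(u, T) = -16/7 (f(u, T) = -2/7*8 = -16/7)
m = 4862/3 (m = (-34*(-11)*26)/6 = (374*26)/6 = (⅙)*9724 = 4862/3 ≈ 1620.7)
f(G, w(-4)) + m = -16/7 + 4862/3 = 33986/21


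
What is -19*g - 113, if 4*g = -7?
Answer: -319/4 ≈ -79.750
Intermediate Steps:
g = -7/4 (g = (¼)*(-7) = -7/4 ≈ -1.7500)
-19*g - 113 = -19*(-7/4) - 113 = 133/4 - 113 = -319/4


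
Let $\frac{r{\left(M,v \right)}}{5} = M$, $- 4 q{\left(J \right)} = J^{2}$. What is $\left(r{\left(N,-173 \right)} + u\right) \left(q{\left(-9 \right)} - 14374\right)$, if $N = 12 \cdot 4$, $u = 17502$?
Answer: $- \frac{510765567}{2} \approx -2.5538 \cdot 10^{8}$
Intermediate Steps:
$q{\left(J \right)} = - \frac{J^{2}}{4}$
$N = 48$
$r{\left(M,v \right)} = 5 M$
$\left(r{\left(N,-173 \right)} + u\right) \left(q{\left(-9 \right)} - 14374\right) = \left(5 \cdot 48 + 17502\right) \left(- \frac{\left(-9\right)^{2}}{4} - 14374\right) = \left(240 + 17502\right) \left(\left(- \frac{1}{4}\right) 81 - 14374\right) = 17742 \left(- \frac{81}{4} - 14374\right) = 17742 \left(- \frac{57577}{4}\right) = - \frac{510765567}{2}$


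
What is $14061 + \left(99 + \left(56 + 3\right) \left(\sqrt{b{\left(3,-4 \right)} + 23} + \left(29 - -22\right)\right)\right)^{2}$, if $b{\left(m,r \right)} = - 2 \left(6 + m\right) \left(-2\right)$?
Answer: $9879104 + 366744 \sqrt{59} \approx 1.2696 \cdot 10^{7}$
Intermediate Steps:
$b{\left(m,r \right)} = 24 + 4 m$ ($b{\left(m,r \right)} = \left(-12 - 2 m\right) \left(-2\right) = 24 + 4 m$)
$14061 + \left(99 + \left(56 + 3\right) \left(\sqrt{b{\left(3,-4 \right)} + 23} + \left(29 - -22\right)\right)\right)^{2} = 14061 + \left(99 + \left(56 + 3\right) \left(\sqrt{\left(24 + 4 \cdot 3\right) + 23} + \left(29 - -22\right)\right)\right)^{2} = 14061 + \left(99 + 59 \left(\sqrt{\left(24 + 12\right) + 23} + \left(29 + 22\right)\right)\right)^{2} = 14061 + \left(99 + 59 \left(\sqrt{36 + 23} + 51\right)\right)^{2} = 14061 + \left(99 + 59 \left(\sqrt{59} + 51\right)\right)^{2} = 14061 + \left(99 + 59 \left(51 + \sqrt{59}\right)\right)^{2} = 14061 + \left(99 + \left(3009 + 59 \sqrt{59}\right)\right)^{2} = 14061 + \left(3108 + 59 \sqrt{59}\right)^{2}$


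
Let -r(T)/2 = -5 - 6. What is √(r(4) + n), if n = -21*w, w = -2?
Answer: 8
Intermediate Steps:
r(T) = 22 (r(T) = -2*(-5 - 6) = -2*(-11) = 22)
n = 42 (n = -21*(-2) = 42)
√(r(4) + n) = √(22 + 42) = √64 = 8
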